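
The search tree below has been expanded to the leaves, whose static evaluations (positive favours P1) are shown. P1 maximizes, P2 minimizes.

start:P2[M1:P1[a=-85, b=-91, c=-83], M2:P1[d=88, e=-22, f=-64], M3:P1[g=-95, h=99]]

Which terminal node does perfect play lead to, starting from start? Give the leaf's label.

M1 (P1): max(-85, -91, -83) = -83
M2 (P1): max(88, -22, -64) = 88
M3 (P1): max(-95, 99) = 99
start (P2): min(-83, 88, 99) = -83
At start, P2 picks M1 (lowest: -83).
At M1, P1 picks c (highest: -83).
Terminal value -83.

c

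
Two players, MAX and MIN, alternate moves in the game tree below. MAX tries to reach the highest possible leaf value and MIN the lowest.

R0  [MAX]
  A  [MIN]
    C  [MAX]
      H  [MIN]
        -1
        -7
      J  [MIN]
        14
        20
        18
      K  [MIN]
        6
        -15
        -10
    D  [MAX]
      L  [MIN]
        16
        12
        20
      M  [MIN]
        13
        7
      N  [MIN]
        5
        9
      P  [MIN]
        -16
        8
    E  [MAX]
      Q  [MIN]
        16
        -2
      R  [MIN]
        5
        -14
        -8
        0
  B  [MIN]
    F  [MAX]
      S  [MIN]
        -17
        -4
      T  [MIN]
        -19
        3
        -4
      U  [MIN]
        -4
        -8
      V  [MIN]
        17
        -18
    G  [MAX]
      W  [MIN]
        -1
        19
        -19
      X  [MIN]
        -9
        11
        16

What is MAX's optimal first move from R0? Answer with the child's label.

H (MIN): min(-1, -7) = -7
J (MIN): min(14, 20, 18) = 14
K (MIN): min(6, -15, -10) = -15
C (MAX): max(-7, 14, -15) = 14
L (MIN): min(16, 12, 20) = 12
M (MIN): min(13, 7) = 7
N (MIN): min(5, 9) = 5
P (MIN): min(-16, 8) = -16
D (MAX): max(12, 7, 5, -16) = 12
Q (MIN): min(16, -2) = -2
R (MIN): min(5, -14, -8, 0) = -14
E (MAX): max(-2, -14) = -2
A (MIN): min(14, 12, -2) = -2
S (MIN): min(-17, -4) = -17
T (MIN): min(-19, 3, -4) = -19
U (MIN): min(-4, -8) = -8
V (MIN): min(17, -18) = -18
F (MAX): max(-17, -19, -8, -18) = -8
W (MIN): min(-1, 19, -19) = -19
X (MIN): min(-9, 11, 16) = -9
G (MAX): max(-19, -9) = -9
B (MIN): min(-8, -9) = -9
R0 (MAX): max(-2, -9) = -2
MAX at R0 wants the highest of {A=-2, B=-9}, so chooses A.

A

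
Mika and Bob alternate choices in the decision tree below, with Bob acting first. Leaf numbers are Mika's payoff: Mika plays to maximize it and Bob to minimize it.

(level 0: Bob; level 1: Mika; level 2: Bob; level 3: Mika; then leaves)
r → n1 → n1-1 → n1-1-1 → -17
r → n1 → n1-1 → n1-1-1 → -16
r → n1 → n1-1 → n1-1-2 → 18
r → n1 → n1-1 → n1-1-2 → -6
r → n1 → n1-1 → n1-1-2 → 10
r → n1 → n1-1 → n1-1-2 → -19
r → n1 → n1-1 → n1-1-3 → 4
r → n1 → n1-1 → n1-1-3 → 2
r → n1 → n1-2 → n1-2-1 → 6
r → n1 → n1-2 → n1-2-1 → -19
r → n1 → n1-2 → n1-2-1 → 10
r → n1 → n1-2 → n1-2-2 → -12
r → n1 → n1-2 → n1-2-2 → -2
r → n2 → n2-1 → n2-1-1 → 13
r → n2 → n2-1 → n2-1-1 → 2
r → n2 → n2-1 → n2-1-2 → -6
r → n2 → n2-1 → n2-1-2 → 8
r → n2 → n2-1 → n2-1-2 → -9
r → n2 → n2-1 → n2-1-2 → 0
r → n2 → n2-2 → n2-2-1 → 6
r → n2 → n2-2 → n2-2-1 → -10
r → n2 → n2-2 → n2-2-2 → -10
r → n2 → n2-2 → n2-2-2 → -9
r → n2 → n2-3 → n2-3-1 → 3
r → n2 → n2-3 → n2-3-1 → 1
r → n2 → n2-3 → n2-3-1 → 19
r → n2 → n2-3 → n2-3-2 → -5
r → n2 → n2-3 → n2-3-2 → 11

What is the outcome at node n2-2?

n2-2-1 (Mika): max(6, -10) = 6
n2-2-2 (Mika): max(-10, -9) = -9
n2-2 (Bob): min(6, -9) = -9

-9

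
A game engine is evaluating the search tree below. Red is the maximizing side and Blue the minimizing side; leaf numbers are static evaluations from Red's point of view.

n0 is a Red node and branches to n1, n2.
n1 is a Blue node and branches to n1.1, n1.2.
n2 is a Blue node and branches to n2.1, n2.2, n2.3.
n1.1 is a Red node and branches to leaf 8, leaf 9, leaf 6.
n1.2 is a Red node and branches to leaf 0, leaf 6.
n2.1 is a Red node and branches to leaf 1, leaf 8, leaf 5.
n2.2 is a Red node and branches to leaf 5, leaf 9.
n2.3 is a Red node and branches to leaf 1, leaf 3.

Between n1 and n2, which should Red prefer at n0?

n1

n1.1 (Red): max(8, 9, 6) = 9
n1.2 (Red): max(0, 6) = 6
n1 (Blue): min(9, 6) = 6
n2.1 (Red): max(1, 8, 5) = 8
n2.2 (Red): max(5, 9) = 9
n2.3 (Red): max(1, 3) = 3
n2 (Blue): min(8, 9, 3) = 3
Red prefers the higher value; n1=6, n2=3. n1 is better since 6 > 3.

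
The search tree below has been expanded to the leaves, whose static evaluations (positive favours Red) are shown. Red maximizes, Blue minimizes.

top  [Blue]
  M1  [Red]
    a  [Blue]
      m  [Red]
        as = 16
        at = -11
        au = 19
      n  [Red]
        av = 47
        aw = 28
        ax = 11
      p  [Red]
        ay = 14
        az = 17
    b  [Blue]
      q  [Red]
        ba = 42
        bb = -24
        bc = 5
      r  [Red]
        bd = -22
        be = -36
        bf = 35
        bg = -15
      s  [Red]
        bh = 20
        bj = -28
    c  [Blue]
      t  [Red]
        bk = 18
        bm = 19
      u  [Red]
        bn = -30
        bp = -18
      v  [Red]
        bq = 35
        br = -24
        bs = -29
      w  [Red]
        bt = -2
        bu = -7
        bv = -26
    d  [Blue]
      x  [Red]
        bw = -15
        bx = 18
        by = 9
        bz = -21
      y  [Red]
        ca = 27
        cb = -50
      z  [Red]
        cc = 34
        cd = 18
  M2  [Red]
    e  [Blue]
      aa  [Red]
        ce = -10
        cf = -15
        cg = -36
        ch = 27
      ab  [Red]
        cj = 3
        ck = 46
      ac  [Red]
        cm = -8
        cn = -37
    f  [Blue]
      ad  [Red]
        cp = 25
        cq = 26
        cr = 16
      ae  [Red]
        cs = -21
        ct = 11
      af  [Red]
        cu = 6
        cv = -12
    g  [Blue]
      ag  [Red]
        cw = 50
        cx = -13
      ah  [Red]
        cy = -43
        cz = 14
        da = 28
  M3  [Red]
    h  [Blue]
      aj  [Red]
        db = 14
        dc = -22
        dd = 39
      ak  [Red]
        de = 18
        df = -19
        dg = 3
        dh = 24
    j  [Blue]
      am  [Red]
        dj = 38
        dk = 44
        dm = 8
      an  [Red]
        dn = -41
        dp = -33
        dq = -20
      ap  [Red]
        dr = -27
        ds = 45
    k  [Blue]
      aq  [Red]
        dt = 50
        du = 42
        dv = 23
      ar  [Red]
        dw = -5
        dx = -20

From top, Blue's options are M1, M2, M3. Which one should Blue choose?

M1

m (Red): max(16, -11, 19) = 19
n (Red): max(47, 28, 11) = 47
p (Red): max(14, 17) = 17
a (Blue): min(19, 47, 17) = 17
q (Red): max(42, -24, 5) = 42
r (Red): max(-22, -36, 35, -15) = 35
s (Red): max(20, -28) = 20
b (Blue): min(42, 35, 20) = 20
t (Red): max(18, 19) = 19
u (Red): max(-30, -18) = -18
v (Red): max(35, -24, -29) = 35
w (Red): max(-2, -7, -26) = -2
c (Blue): min(19, -18, 35, -2) = -18
x (Red): max(-15, 18, 9, -21) = 18
y (Red): max(27, -50) = 27
z (Red): max(34, 18) = 34
d (Blue): min(18, 27, 34) = 18
M1 (Red): max(17, 20, -18, 18) = 20
aa (Red): max(-10, -15, -36, 27) = 27
ab (Red): max(3, 46) = 46
ac (Red): max(-8, -37) = -8
e (Blue): min(27, 46, -8) = -8
ad (Red): max(25, 26, 16) = 26
ae (Red): max(-21, 11) = 11
af (Red): max(6, -12) = 6
f (Blue): min(26, 11, 6) = 6
ag (Red): max(50, -13) = 50
ah (Red): max(-43, 14, 28) = 28
g (Blue): min(50, 28) = 28
M2 (Red): max(-8, 6, 28) = 28
aj (Red): max(14, -22, 39) = 39
ak (Red): max(18, -19, 3, 24) = 24
h (Blue): min(39, 24) = 24
am (Red): max(38, 44, 8) = 44
an (Red): max(-41, -33, -20) = -20
ap (Red): max(-27, 45) = 45
j (Blue): min(44, -20, 45) = -20
aq (Red): max(50, 42, 23) = 50
ar (Red): max(-5, -20) = -5
k (Blue): min(50, -5) = -5
M3 (Red): max(24, -20, -5) = 24
top (Blue): min(20, 28, 24) = 20
Blue at top wants the lowest of {M1=20, M2=28, M3=24}, so chooses M1.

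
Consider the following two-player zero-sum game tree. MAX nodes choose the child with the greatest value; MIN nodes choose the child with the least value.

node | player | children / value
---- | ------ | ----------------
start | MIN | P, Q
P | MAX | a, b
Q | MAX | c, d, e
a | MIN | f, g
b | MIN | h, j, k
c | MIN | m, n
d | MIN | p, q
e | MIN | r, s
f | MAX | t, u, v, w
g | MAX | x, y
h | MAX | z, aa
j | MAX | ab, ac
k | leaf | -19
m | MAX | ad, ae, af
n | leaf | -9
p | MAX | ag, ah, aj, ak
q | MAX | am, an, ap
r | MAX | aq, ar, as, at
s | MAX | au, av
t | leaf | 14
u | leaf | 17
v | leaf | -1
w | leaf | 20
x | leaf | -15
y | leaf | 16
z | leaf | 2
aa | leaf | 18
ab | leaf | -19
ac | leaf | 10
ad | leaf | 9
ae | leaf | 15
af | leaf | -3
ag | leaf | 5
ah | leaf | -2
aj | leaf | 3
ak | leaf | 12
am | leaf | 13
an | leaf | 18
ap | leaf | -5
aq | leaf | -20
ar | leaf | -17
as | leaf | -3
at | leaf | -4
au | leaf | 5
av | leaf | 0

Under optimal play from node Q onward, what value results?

12

m (MAX): max(9, 15, -3) = 15
c (MIN): min(15, -9) = -9
p (MAX): max(5, -2, 3, 12) = 12
q (MAX): max(13, 18, -5) = 18
d (MIN): min(12, 18) = 12
r (MAX): max(-20, -17, -3, -4) = -3
s (MAX): max(5, 0) = 5
e (MIN): min(-3, 5) = -3
Q (MAX): max(-9, 12, -3) = 12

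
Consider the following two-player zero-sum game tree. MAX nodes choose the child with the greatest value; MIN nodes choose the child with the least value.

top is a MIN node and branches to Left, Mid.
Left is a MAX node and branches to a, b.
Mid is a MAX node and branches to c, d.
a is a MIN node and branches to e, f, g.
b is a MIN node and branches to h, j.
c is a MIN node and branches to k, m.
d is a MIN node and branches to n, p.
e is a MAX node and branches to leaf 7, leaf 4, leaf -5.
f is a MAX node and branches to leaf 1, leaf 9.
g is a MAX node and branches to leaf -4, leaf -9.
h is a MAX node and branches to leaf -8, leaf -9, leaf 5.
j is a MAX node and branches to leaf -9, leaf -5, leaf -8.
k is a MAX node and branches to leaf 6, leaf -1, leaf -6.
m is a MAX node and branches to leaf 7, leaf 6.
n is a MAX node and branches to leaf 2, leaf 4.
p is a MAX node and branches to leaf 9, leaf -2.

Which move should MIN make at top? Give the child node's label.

e (MAX): max(7, 4, -5) = 7
f (MAX): max(1, 9) = 9
g (MAX): max(-4, -9) = -4
a (MIN): min(7, 9, -4) = -4
h (MAX): max(-8, -9, 5) = 5
j (MAX): max(-9, -5, -8) = -5
b (MIN): min(5, -5) = -5
Left (MAX): max(-4, -5) = -4
k (MAX): max(6, -1, -6) = 6
m (MAX): max(7, 6) = 7
c (MIN): min(6, 7) = 6
n (MAX): max(2, 4) = 4
p (MAX): max(9, -2) = 9
d (MIN): min(4, 9) = 4
Mid (MAX): max(6, 4) = 6
top (MIN): min(-4, 6) = -4
MIN at top wants the lowest of {Left=-4, Mid=6}, so chooses Left.

Left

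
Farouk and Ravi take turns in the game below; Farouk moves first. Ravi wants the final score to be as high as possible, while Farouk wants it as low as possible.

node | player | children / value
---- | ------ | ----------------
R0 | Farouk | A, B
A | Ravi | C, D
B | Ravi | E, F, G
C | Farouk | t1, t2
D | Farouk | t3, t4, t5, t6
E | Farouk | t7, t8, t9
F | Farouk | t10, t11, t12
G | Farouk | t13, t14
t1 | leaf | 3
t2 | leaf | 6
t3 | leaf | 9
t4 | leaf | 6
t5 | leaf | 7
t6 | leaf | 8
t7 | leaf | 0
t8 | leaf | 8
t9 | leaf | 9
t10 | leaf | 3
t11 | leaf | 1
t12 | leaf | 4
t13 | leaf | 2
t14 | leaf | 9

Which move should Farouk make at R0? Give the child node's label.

C (Farouk): min(3, 6) = 3
D (Farouk): min(9, 6, 7, 8) = 6
A (Ravi): max(3, 6) = 6
E (Farouk): min(0, 8, 9) = 0
F (Farouk): min(3, 1, 4) = 1
G (Farouk): min(2, 9) = 2
B (Ravi): max(0, 1, 2) = 2
R0 (Farouk): min(6, 2) = 2
Farouk at R0 wants the lowest of {A=6, B=2}, so chooses B.

B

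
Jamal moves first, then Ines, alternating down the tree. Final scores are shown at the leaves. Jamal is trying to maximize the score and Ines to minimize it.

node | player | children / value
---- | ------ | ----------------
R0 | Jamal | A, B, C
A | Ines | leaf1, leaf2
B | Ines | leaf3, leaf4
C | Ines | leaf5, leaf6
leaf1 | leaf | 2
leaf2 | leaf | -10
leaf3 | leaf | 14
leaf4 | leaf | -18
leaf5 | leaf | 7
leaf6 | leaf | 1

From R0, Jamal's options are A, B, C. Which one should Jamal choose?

A (Ines): min(2, -10) = -10
B (Ines): min(14, -18) = -18
C (Ines): min(7, 1) = 1
R0 (Jamal): max(-10, -18, 1) = 1
Jamal at R0 wants the highest of {A=-10, B=-18, C=1}, so chooses C.

C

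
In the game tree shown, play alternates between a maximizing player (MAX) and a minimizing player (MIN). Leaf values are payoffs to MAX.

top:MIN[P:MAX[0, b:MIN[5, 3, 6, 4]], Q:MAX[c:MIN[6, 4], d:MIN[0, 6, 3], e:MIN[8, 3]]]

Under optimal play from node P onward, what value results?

b (MIN): min(5, 3, 6, 4) = 3
P (MAX): max(0, 3) = 3

3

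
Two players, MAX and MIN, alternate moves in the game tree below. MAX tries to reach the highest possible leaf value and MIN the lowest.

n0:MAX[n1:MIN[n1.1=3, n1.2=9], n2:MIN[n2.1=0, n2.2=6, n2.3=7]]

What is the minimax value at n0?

3

n1 (MIN): min(3, 9) = 3
n2 (MIN): min(0, 6, 7) = 0
n0 (MAX): max(3, 0) = 3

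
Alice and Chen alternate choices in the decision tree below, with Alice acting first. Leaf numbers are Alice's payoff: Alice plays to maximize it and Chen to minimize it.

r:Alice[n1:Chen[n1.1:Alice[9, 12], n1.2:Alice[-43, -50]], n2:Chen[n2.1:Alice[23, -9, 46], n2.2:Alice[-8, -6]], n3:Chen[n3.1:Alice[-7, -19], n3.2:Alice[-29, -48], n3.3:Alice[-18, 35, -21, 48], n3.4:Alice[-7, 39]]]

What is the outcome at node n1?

-43

n1.1 (Alice): max(9, 12) = 12
n1.2 (Alice): max(-43, -50) = -43
n1 (Chen): min(12, -43) = -43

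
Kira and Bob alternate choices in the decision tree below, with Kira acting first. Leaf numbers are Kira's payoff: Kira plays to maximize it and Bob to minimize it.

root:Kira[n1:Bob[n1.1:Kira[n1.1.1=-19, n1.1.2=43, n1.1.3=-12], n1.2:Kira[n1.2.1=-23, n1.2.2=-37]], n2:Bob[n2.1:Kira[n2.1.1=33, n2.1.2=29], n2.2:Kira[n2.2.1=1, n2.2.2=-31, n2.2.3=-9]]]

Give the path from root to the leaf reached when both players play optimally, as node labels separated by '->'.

n1.1 (Kira): max(-19, 43, -12) = 43
n1.2 (Kira): max(-23, -37) = -23
n1 (Bob): min(43, -23) = -23
n2.1 (Kira): max(33, 29) = 33
n2.2 (Kira): max(1, -31, -9) = 1
n2 (Bob): min(33, 1) = 1
root (Kira): max(-23, 1) = 1
At root, Kira picks n2 (highest: 1).
At n2, Bob picks n2.2 (lowest: 1).
At n2.2, Kira picks n2.2.1 (highest: 1).
Terminal value 1.

root -> n2 -> n2.2 -> n2.2.1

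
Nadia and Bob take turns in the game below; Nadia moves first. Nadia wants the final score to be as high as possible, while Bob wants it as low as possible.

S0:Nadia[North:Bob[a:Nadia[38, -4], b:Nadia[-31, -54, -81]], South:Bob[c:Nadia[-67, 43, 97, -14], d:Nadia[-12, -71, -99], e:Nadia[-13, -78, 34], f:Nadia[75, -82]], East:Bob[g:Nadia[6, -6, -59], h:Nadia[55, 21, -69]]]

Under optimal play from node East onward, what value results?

6

g (Nadia): max(6, -6, -59) = 6
h (Nadia): max(55, 21, -69) = 55
East (Bob): min(6, 55) = 6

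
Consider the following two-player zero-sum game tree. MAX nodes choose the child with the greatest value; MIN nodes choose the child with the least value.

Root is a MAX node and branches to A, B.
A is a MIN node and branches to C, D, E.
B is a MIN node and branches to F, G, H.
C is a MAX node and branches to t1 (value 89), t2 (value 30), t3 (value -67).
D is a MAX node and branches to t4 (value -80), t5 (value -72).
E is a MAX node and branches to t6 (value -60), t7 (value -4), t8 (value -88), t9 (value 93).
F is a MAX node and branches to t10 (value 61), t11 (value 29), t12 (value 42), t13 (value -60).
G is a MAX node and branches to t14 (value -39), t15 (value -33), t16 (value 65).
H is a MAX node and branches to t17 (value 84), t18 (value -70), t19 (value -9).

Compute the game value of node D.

D (MAX): max(-80, -72) = -72

-72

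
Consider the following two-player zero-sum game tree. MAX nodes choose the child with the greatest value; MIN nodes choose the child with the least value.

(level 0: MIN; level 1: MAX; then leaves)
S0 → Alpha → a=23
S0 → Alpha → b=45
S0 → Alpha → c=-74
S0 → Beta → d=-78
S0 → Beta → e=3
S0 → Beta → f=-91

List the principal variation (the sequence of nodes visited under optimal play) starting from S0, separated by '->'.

S0 -> Beta -> e

Alpha (MAX): max(23, 45, -74) = 45
Beta (MAX): max(-78, 3, -91) = 3
S0 (MIN): min(45, 3) = 3
At S0, MIN picks Beta (lowest: 3).
At Beta, MAX picks e (highest: 3).
Terminal value 3.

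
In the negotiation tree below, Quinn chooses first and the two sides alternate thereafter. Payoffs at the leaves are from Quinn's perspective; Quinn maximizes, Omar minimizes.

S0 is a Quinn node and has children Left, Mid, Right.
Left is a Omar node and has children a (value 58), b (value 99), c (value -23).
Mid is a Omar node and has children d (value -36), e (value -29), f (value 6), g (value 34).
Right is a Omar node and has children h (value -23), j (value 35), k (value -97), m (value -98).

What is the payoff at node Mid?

Mid (Omar): min(-36, -29, 6, 34) = -36

-36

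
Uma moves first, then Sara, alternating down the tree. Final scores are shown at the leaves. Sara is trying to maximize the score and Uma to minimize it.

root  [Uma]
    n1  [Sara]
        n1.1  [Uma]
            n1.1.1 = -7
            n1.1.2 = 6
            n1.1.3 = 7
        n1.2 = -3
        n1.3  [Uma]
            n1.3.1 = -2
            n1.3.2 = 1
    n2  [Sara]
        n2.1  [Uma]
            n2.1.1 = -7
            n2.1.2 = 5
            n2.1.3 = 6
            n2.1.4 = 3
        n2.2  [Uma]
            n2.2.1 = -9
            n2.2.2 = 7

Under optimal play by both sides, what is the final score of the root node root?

n1.1 (Uma): min(-7, 6, 7) = -7
n1.3 (Uma): min(-2, 1) = -2
n1 (Sara): max(-7, -3, -2) = -2
n2.1 (Uma): min(-7, 5, 6, 3) = -7
n2.2 (Uma): min(-9, 7) = -9
n2 (Sara): max(-7, -9) = -7
root (Uma): min(-2, -7) = -7

-7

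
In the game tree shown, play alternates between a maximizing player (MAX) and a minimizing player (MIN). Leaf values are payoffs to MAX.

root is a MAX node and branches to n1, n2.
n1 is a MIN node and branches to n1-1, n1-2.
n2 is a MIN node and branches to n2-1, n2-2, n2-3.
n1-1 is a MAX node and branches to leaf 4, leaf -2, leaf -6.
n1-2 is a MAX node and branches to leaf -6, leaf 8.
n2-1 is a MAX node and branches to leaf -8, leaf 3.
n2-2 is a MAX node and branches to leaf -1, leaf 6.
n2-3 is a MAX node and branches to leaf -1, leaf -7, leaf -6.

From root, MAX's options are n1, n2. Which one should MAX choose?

n1

n1-1 (MAX): max(4, -2, -6) = 4
n1-2 (MAX): max(-6, 8) = 8
n1 (MIN): min(4, 8) = 4
n2-1 (MAX): max(-8, 3) = 3
n2-2 (MAX): max(-1, 6) = 6
n2-3 (MAX): max(-1, -7, -6) = -1
n2 (MIN): min(3, 6, -1) = -1
root (MAX): max(4, -1) = 4
MAX at root wants the highest of {n1=4, n2=-1}, so chooses n1.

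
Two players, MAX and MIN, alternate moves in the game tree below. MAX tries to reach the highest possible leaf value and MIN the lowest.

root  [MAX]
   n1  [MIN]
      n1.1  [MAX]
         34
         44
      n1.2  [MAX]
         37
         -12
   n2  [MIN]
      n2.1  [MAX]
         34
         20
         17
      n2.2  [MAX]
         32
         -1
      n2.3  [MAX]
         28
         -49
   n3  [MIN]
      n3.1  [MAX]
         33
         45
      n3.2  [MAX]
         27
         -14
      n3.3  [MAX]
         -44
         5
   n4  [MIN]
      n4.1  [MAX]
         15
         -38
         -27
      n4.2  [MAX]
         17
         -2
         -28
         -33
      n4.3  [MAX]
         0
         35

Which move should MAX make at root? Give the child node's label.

n1

n1.1 (MAX): max(34, 44) = 44
n1.2 (MAX): max(37, -12) = 37
n1 (MIN): min(44, 37) = 37
n2.1 (MAX): max(34, 20, 17) = 34
n2.2 (MAX): max(32, -1) = 32
n2.3 (MAX): max(28, -49) = 28
n2 (MIN): min(34, 32, 28) = 28
n3.1 (MAX): max(33, 45) = 45
n3.2 (MAX): max(27, -14) = 27
n3.3 (MAX): max(-44, 5) = 5
n3 (MIN): min(45, 27, 5) = 5
n4.1 (MAX): max(15, -38, -27) = 15
n4.2 (MAX): max(17, -2, -28, -33) = 17
n4.3 (MAX): max(0, 35) = 35
n4 (MIN): min(15, 17, 35) = 15
root (MAX): max(37, 28, 5, 15) = 37
MAX at root wants the highest of {n1=37, n2=28, n3=5, n4=15}, so chooses n1.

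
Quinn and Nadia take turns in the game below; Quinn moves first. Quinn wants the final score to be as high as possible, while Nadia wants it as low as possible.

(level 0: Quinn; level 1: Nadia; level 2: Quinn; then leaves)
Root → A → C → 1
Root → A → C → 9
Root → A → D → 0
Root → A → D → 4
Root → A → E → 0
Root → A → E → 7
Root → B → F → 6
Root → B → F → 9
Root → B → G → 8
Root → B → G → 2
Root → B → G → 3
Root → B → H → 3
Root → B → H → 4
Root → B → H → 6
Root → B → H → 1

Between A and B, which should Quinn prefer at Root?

B

C (Quinn): max(1, 9) = 9
D (Quinn): max(0, 4) = 4
E (Quinn): max(0, 7) = 7
A (Nadia): min(9, 4, 7) = 4
F (Quinn): max(6, 9) = 9
G (Quinn): max(8, 2, 3) = 8
H (Quinn): max(3, 4, 6, 1) = 6
B (Nadia): min(9, 8, 6) = 6
Quinn prefers the higher value; A=4, B=6. B is better since 6 > 4.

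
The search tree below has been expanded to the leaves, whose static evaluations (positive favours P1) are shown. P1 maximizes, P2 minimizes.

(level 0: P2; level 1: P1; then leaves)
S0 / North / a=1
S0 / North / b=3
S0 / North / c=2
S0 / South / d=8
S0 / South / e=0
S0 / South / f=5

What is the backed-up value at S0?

3

North (P1): max(1, 3, 2) = 3
South (P1): max(8, 0, 5) = 8
S0 (P2): min(3, 8) = 3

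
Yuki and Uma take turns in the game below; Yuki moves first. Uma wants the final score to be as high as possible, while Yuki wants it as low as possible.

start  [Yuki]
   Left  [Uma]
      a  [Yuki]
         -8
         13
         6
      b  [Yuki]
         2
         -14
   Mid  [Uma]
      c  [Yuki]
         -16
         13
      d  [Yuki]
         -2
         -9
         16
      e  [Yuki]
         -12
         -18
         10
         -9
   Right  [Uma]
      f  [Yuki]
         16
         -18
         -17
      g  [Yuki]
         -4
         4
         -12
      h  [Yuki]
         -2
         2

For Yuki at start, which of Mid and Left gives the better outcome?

c (Yuki): min(-16, 13) = -16
d (Yuki): min(-2, -9, 16) = -9
e (Yuki): min(-12, -18, 10, -9) = -18
Mid (Uma): max(-16, -9, -18) = -9
a (Yuki): min(-8, 13, 6) = -8
b (Yuki): min(2, -14) = -14
Left (Uma): max(-8, -14) = -8
Yuki prefers the lower value; Mid=-9, Left=-8. Mid is better since -9 < -8.

Mid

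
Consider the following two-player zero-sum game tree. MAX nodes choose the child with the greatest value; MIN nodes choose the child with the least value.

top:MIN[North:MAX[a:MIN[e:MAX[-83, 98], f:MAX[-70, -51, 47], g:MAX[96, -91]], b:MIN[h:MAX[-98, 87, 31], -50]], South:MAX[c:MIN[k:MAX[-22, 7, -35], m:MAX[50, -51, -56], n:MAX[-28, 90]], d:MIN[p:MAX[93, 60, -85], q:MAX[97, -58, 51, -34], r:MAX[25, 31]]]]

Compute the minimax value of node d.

p (MAX): max(93, 60, -85) = 93
q (MAX): max(97, -58, 51, -34) = 97
r (MAX): max(25, 31) = 31
d (MIN): min(93, 97, 31) = 31

31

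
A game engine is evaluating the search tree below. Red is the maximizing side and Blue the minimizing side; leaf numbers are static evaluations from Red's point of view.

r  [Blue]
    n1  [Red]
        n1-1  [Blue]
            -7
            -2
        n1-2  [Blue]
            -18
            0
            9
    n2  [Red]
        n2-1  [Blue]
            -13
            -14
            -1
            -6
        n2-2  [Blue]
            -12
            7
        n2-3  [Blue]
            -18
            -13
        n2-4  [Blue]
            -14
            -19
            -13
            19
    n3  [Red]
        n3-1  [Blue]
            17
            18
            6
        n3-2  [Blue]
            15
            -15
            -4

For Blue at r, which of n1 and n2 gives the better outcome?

n1-1 (Blue): min(-7, -2) = -7
n1-2 (Blue): min(-18, 0, 9) = -18
n1 (Red): max(-7, -18) = -7
n2-1 (Blue): min(-13, -14, -1, -6) = -14
n2-2 (Blue): min(-12, 7) = -12
n2-3 (Blue): min(-18, -13) = -18
n2-4 (Blue): min(-14, -19, -13, 19) = -19
n2 (Red): max(-14, -12, -18, -19) = -12
Blue prefers the lower value; n1=-7, n2=-12. n2 is better since -12 < -7.

n2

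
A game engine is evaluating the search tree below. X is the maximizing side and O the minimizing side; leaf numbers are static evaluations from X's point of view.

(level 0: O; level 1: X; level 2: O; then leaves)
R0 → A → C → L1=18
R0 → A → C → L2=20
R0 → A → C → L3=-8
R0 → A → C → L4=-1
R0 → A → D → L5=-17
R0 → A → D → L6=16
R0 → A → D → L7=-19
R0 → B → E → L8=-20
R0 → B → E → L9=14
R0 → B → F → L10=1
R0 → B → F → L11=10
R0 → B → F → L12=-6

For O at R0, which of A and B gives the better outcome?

C (O): min(18, 20, -8, -1) = -8
D (O): min(-17, 16, -19) = -19
A (X): max(-8, -19) = -8
E (O): min(-20, 14) = -20
F (O): min(1, 10, -6) = -6
B (X): max(-20, -6) = -6
O prefers the lower value; A=-8, B=-6. A is better since -8 < -6.

A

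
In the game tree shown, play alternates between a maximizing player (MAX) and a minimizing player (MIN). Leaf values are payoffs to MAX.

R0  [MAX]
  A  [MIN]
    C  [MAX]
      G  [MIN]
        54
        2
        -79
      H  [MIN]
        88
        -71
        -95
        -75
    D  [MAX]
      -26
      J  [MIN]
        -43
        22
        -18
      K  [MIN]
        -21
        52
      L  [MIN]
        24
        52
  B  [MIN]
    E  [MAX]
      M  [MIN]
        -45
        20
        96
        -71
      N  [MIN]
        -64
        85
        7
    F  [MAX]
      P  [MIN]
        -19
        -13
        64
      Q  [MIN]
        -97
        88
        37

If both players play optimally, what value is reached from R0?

G (MIN): min(54, 2, -79) = -79
H (MIN): min(88, -71, -95, -75) = -95
C (MAX): max(-79, -95) = -79
J (MIN): min(-43, 22, -18) = -43
K (MIN): min(-21, 52) = -21
L (MIN): min(24, 52) = 24
D (MAX): max(-26, -43, -21, 24) = 24
A (MIN): min(-79, 24) = -79
M (MIN): min(-45, 20, 96, -71) = -71
N (MIN): min(-64, 85, 7) = -64
E (MAX): max(-71, -64) = -64
P (MIN): min(-19, -13, 64) = -19
Q (MIN): min(-97, 88, 37) = -97
F (MAX): max(-19, -97) = -19
B (MIN): min(-64, -19) = -64
R0 (MAX): max(-79, -64) = -64

-64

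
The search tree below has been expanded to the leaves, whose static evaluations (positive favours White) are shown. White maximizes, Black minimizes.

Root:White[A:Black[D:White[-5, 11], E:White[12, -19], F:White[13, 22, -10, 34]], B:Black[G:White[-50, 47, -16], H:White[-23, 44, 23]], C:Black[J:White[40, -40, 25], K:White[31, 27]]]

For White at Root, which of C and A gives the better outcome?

C

J (White): max(40, -40, 25) = 40
K (White): max(31, 27) = 31
C (Black): min(40, 31) = 31
D (White): max(-5, 11) = 11
E (White): max(12, -19) = 12
F (White): max(13, 22, -10, 34) = 34
A (Black): min(11, 12, 34) = 11
White prefers the higher value; C=31, A=11. C is better since 31 > 11.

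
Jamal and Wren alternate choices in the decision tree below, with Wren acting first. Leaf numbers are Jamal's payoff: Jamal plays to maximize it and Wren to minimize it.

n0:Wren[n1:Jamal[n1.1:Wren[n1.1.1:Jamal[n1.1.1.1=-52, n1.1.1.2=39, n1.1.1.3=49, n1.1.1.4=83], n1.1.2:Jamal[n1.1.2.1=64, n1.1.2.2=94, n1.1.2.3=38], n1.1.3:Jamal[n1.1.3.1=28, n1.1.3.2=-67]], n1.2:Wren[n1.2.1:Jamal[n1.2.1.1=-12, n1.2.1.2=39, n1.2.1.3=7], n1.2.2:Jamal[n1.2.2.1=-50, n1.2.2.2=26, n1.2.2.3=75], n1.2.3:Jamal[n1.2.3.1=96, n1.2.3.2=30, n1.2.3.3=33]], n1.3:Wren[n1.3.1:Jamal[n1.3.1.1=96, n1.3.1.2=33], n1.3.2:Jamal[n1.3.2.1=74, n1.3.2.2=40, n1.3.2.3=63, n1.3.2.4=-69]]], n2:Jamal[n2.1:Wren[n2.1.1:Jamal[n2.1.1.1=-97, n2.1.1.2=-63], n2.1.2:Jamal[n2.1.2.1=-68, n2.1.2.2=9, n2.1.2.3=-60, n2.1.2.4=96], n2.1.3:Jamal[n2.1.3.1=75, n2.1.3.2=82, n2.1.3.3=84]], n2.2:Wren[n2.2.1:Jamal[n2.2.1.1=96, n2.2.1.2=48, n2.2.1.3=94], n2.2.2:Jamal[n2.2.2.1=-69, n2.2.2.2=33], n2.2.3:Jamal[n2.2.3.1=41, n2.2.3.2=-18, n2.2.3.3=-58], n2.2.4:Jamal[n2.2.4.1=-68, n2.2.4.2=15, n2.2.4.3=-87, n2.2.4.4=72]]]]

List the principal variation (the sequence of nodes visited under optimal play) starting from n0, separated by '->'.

n1.1.1 (Jamal): max(-52, 39, 49, 83) = 83
n1.1.2 (Jamal): max(64, 94, 38) = 94
n1.1.3 (Jamal): max(28, -67) = 28
n1.1 (Wren): min(83, 94, 28) = 28
n1.2.1 (Jamal): max(-12, 39, 7) = 39
n1.2.2 (Jamal): max(-50, 26, 75) = 75
n1.2.3 (Jamal): max(96, 30, 33) = 96
n1.2 (Wren): min(39, 75, 96) = 39
n1.3.1 (Jamal): max(96, 33) = 96
n1.3.2 (Jamal): max(74, 40, 63, -69) = 74
n1.3 (Wren): min(96, 74) = 74
n1 (Jamal): max(28, 39, 74) = 74
n2.1.1 (Jamal): max(-97, -63) = -63
n2.1.2 (Jamal): max(-68, 9, -60, 96) = 96
n2.1.3 (Jamal): max(75, 82, 84) = 84
n2.1 (Wren): min(-63, 96, 84) = -63
n2.2.1 (Jamal): max(96, 48, 94) = 96
n2.2.2 (Jamal): max(-69, 33) = 33
n2.2.3 (Jamal): max(41, -18, -58) = 41
n2.2.4 (Jamal): max(-68, 15, -87, 72) = 72
n2.2 (Wren): min(96, 33, 41, 72) = 33
n2 (Jamal): max(-63, 33) = 33
n0 (Wren): min(74, 33) = 33
At n0, Wren picks n2 (lowest: 33).
At n2, Jamal picks n2.2 (highest: 33).
At n2.2, Wren picks n2.2.2 (lowest: 33).
At n2.2.2, Jamal picks n2.2.2.2 (highest: 33).
Terminal value 33.

n0 -> n2 -> n2.2 -> n2.2.2 -> n2.2.2.2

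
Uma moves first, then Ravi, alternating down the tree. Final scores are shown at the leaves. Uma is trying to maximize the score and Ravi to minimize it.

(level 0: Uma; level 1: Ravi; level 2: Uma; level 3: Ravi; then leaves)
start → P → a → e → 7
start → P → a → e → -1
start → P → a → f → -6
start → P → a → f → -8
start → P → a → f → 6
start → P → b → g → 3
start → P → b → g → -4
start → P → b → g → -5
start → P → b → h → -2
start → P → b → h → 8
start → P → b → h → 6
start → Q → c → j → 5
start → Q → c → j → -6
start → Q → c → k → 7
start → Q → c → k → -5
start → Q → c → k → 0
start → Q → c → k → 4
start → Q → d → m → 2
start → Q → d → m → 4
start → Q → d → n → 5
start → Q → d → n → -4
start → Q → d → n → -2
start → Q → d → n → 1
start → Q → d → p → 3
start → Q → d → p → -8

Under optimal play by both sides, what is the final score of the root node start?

e (Ravi): min(7, -1) = -1
f (Ravi): min(-6, -8, 6) = -8
a (Uma): max(-1, -8) = -1
g (Ravi): min(3, -4, -5) = -5
h (Ravi): min(-2, 8, 6) = -2
b (Uma): max(-5, -2) = -2
P (Ravi): min(-1, -2) = -2
j (Ravi): min(5, -6) = -6
k (Ravi): min(7, -5, 0, 4) = -5
c (Uma): max(-6, -5) = -5
m (Ravi): min(2, 4) = 2
n (Ravi): min(5, -4, -2, 1) = -4
p (Ravi): min(3, -8) = -8
d (Uma): max(2, -4, -8) = 2
Q (Ravi): min(-5, 2) = -5
start (Uma): max(-2, -5) = -2

-2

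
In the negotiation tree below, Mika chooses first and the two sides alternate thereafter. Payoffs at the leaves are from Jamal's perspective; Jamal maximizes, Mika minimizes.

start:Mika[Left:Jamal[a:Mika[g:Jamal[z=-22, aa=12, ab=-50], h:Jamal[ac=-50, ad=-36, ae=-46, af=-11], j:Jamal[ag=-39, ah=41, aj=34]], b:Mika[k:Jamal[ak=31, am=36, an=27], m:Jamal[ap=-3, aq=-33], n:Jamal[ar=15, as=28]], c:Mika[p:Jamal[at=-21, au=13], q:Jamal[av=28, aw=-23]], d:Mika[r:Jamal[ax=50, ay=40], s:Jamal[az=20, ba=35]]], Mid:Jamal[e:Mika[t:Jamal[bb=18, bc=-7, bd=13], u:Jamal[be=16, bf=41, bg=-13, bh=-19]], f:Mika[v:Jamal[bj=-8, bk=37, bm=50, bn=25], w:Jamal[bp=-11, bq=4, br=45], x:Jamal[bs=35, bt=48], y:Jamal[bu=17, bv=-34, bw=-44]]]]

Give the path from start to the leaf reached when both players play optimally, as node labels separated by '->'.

g (Jamal): max(-22, 12, -50) = 12
h (Jamal): max(-50, -36, -46, -11) = -11
j (Jamal): max(-39, 41, 34) = 41
a (Mika): min(12, -11, 41) = -11
k (Jamal): max(31, 36, 27) = 36
m (Jamal): max(-3, -33) = -3
n (Jamal): max(15, 28) = 28
b (Mika): min(36, -3, 28) = -3
p (Jamal): max(-21, 13) = 13
q (Jamal): max(28, -23) = 28
c (Mika): min(13, 28) = 13
r (Jamal): max(50, 40) = 50
s (Jamal): max(20, 35) = 35
d (Mika): min(50, 35) = 35
Left (Jamal): max(-11, -3, 13, 35) = 35
t (Jamal): max(18, -7, 13) = 18
u (Jamal): max(16, 41, -13, -19) = 41
e (Mika): min(18, 41) = 18
v (Jamal): max(-8, 37, 50, 25) = 50
w (Jamal): max(-11, 4, 45) = 45
x (Jamal): max(35, 48) = 48
y (Jamal): max(17, -34, -44) = 17
f (Mika): min(50, 45, 48, 17) = 17
Mid (Jamal): max(18, 17) = 18
start (Mika): min(35, 18) = 18
At start, Mika picks Mid (lowest: 18).
At Mid, Jamal picks e (highest: 18).
At e, Mika picks t (lowest: 18).
At t, Jamal picks bb (highest: 18).
Terminal value 18.

start -> Mid -> e -> t -> bb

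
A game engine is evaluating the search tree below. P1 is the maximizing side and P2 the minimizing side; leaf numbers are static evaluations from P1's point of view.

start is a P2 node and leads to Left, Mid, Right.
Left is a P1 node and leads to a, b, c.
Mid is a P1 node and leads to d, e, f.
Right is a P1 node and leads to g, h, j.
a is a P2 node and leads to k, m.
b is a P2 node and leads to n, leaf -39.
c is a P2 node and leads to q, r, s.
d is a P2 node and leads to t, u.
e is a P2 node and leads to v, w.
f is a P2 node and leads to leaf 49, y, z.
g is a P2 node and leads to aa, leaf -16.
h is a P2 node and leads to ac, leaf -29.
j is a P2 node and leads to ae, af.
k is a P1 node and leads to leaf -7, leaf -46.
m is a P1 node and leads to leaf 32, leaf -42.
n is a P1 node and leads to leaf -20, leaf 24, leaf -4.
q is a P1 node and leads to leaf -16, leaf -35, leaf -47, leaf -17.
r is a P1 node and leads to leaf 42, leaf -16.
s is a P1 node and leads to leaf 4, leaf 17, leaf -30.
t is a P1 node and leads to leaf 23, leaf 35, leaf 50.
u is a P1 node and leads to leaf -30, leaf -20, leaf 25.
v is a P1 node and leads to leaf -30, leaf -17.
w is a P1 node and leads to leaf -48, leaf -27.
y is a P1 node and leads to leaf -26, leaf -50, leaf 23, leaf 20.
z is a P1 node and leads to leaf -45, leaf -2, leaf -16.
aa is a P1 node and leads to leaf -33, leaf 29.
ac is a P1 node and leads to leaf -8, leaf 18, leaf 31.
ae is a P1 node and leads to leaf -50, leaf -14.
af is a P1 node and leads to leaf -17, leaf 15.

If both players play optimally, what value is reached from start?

-14

k (P1): max(-7, -46) = -7
m (P1): max(32, -42) = 32
a (P2): min(-7, 32) = -7
n (P1): max(-20, 24, -4) = 24
b (P2): min(24, -39) = -39
q (P1): max(-16, -35, -47, -17) = -16
r (P1): max(42, -16) = 42
s (P1): max(4, 17, -30) = 17
c (P2): min(-16, 42, 17) = -16
Left (P1): max(-7, -39, -16) = -7
t (P1): max(23, 35, 50) = 50
u (P1): max(-30, -20, 25) = 25
d (P2): min(50, 25) = 25
v (P1): max(-30, -17) = -17
w (P1): max(-48, -27) = -27
e (P2): min(-17, -27) = -27
y (P1): max(-26, -50, 23, 20) = 23
z (P1): max(-45, -2, -16) = -2
f (P2): min(49, 23, -2) = -2
Mid (P1): max(25, -27, -2) = 25
aa (P1): max(-33, 29) = 29
g (P2): min(29, -16) = -16
ac (P1): max(-8, 18, 31) = 31
h (P2): min(31, -29) = -29
ae (P1): max(-50, -14) = -14
af (P1): max(-17, 15) = 15
j (P2): min(-14, 15) = -14
Right (P1): max(-16, -29, -14) = -14
start (P2): min(-7, 25, -14) = -14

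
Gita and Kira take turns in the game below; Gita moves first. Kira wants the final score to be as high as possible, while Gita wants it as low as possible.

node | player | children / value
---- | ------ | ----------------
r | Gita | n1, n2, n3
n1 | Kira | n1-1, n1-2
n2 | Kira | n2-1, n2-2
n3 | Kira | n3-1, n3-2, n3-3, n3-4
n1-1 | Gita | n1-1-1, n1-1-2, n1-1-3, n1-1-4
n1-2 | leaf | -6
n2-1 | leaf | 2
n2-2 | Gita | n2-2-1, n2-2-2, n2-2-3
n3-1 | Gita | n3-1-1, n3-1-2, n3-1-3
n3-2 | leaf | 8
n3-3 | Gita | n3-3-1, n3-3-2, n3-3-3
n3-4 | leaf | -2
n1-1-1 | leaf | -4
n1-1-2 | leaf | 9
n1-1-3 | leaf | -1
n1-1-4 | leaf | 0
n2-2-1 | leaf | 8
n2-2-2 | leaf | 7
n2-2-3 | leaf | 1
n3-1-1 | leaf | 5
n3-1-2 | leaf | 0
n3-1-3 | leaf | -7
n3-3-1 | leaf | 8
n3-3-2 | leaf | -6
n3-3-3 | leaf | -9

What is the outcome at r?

n1-1 (Gita): min(-4, 9, -1, 0) = -4
n1 (Kira): max(-4, -6) = -4
n2-2 (Gita): min(8, 7, 1) = 1
n2 (Kira): max(2, 1) = 2
n3-1 (Gita): min(5, 0, -7) = -7
n3-3 (Gita): min(8, -6, -9) = -9
n3 (Kira): max(-7, 8, -9, -2) = 8
r (Gita): min(-4, 2, 8) = -4

-4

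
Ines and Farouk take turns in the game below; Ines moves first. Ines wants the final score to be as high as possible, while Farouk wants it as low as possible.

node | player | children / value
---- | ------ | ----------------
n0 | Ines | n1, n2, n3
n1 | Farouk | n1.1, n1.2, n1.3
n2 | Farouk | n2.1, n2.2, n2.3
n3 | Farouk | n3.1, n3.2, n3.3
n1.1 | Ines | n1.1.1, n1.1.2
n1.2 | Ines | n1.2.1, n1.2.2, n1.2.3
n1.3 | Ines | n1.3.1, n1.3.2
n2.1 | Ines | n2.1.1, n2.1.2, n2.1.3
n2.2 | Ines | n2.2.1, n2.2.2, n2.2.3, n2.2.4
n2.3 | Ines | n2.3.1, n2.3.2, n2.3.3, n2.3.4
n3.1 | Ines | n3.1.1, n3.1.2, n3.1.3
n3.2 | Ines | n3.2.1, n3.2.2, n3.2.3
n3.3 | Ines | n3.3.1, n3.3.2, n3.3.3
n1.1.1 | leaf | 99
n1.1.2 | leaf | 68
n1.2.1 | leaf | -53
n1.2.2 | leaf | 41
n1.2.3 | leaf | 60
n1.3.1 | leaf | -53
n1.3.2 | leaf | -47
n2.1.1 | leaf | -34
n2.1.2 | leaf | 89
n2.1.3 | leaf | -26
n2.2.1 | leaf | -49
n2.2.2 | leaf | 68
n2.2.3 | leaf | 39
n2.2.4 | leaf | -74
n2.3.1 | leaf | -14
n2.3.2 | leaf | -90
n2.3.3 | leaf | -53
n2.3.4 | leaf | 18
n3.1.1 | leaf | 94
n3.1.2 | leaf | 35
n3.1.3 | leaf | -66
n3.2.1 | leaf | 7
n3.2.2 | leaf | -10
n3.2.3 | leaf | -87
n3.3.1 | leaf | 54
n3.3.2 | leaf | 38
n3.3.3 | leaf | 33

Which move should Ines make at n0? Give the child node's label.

n2

n1.1 (Ines): max(99, 68) = 99
n1.2 (Ines): max(-53, 41, 60) = 60
n1.3 (Ines): max(-53, -47) = -47
n1 (Farouk): min(99, 60, -47) = -47
n2.1 (Ines): max(-34, 89, -26) = 89
n2.2 (Ines): max(-49, 68, 39, -74) = 68
n2.3 (Ines): max(-14, -90, -53, 18) = 18
n2 (Farouk): min(89, 68, 18) = 18
n3.1 (Ines): max(94, 35, -66) = 94
n3.2 (Ines): max(7, -10, -87) = 7
n3.3 (Ines): max(54, 38, 33) = 54
n3 (Farouk): min(94, 7, 54) = 7
n0 (Ines): max(-47, 18, 7) = 18
Ines at n0 wants the highest of {n1=-47, n2=18, n3=7}, so chooses n2.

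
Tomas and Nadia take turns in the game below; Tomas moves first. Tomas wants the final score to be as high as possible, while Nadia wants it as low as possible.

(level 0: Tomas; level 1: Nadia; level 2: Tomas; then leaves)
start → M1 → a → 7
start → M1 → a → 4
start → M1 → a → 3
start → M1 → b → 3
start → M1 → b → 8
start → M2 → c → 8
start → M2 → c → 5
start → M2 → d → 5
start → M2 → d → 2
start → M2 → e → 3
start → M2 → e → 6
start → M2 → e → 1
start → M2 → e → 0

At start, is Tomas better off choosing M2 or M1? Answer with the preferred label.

c (Tomas): max(8, 5) = 8
d (Tomas): max(5, 2) = 5
e (Tomas): max(3, 6, 1, 0) = 6
M2 (Nadia): min(8, 5, 6) = 5
a (Tomas): max(7, 4, 3) = 7
b (Tomas): max(3, 8) = 8
M1 (Nadia): min(7, 8) = 7
Tomas prefers the higher value; M2=5, M1=7. M1 is better since 7 > 5.

M1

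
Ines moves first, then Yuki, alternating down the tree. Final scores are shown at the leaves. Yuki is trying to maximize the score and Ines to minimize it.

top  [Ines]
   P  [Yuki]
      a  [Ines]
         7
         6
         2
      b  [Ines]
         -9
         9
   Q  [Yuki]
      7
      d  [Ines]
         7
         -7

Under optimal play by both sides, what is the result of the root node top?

2

a (Ines): min(7, 6, 2) = 2
b (Ines): min(-9, 9) = -9
P (Yuki): max(2, -9) = 2
d (Ines): min(7, -7) = -7
Q (Yuki): max(7, -7) = 7
top (Ines): min(2, 7) = 2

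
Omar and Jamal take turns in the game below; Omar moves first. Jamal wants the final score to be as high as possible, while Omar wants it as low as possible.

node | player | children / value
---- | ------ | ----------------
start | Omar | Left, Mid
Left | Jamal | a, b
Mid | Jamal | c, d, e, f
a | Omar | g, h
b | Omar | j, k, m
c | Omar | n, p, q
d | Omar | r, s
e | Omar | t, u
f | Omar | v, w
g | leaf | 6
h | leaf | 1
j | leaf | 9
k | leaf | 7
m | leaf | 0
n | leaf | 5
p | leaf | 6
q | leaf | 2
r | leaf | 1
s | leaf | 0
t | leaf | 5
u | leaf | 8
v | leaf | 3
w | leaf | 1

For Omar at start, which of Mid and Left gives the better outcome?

c (Omar): min(5, 6, 2) = 2
d (Omar): min(1, 0) = 0
e (Omar): min(5, 8) = 5
f (Omar): min(3, 1) = 1
Mid (Jamal): max(2, 0, 5, 1) = 5
a (Omar): min(6, 1) = 1
b (Omar): min(9, 7, 0) = 0
Left (Jamal): max(1, 0) = 1
Omar prefers the lower value; Mid=5, Left=1. Left is better since 1 < 5.

Left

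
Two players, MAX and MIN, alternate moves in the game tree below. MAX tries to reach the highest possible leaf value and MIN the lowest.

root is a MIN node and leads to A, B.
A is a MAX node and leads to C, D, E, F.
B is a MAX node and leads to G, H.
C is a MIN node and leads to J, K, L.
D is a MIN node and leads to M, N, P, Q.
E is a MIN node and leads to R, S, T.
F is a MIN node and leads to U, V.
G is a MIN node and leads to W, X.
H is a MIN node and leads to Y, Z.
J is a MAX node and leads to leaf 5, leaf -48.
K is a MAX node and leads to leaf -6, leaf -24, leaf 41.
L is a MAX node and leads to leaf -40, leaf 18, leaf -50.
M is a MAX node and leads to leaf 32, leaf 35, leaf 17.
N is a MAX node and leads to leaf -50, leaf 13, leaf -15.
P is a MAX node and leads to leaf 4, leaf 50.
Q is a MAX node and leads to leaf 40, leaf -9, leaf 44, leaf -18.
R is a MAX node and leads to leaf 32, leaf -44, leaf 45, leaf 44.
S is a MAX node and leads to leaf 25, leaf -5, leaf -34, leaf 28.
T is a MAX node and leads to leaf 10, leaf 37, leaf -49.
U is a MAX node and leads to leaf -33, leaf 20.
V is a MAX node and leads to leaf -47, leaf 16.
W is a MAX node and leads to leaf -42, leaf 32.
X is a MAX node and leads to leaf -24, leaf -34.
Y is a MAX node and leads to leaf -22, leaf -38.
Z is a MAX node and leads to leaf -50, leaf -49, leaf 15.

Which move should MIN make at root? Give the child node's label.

B

J (MAX): max(5, -48) = 5
K (MAX): max(-6, -24, 41) = 41
L (MAX): max(-40, 18, -50) = 18
C (MIN): min(5, 41, 18) = 5
M (MAX): max(32, 35, 17) = 35
N (MAX): max(-50, 13, -15) = 13
P (MAX): max(4, 50) = 50
Q (MAX): max(40, -9, 44, -18) = 44
D (MIN): min(35, 13, 50, 44) = 13
R (MAX): max(32, -44, 45, 44) = 45
S (MAX): max(25, -5, -34, 28) = 28
T (MAX): max(10, 37, -49) = 37
E (MIN): min(45, 28, 37) = 28
U (MAX): max(-33, 20) = 20
V (MAX): max(-47, 16) = 16
F (MIN): min(20, 16) = 16
A (MAX): max(5, 13, 28, 16) = 28
W (MAX): max(-42, 32) = 32
X (MAX): max(-24, -34) = -24
G (MIN): min(32, -24) = -24
Y (MAX): max(-22, -38) = -22
Z (MAX): max(-50, -49, 15) = 15
H (MIN): min(-22, 15) = -22
B (MAX): max(-24, -22) = -22
root (MIN): min(28, -22) = -22
MIN at root wants the lowest of {A=28, B=-22}, so chooses B.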